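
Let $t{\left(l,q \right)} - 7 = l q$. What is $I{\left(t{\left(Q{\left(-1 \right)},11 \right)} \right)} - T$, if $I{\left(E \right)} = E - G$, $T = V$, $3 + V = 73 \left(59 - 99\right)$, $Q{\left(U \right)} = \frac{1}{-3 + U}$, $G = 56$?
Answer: $\frac{11485}{4} \approx 2871.3$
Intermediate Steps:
$V = -2923$ ($V = -3 + 73 \left(59 - 99\right) = -3 + 73 \left(-40\right) = -3 - 2920 = -2923$)
$t{\left(l,q \right)} = 7 + l q$
$T = -2923$
$I{\left(E \right)} = -56 + E$ ($I{\left(E \right)} = E - 56 = -56 + E$)
$I{\left(t{\left(Q{\left(-1 \right)},11 \right)} \right)} - T = \left(-56 + \left(7 + \frac{1}{-3 - 1} \cdot 11\right)\right) - -2923 = \left(-56 + \left(7 + \frac{1}{-4} \cdot 11\right)\right) + 2923 = \left(-56 + \left(7 - \frac{11}{4}\right)\right) + 2923 = \left(-56 + \frac{17}{4}\right) + 2923 = - \frac{207}{4} + 2923 = \frac{11485}{4}$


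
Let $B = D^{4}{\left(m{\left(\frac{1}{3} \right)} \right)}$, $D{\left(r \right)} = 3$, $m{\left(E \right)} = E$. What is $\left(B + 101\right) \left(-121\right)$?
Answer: $-22022$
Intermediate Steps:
$B = 81$ ($B = 3^{4} = 81$)
$\left(B + 101\right) \left(-121\right) = \left(81 + 101\right) \left(-121\right) = 182 \left(-121\right) = -22022$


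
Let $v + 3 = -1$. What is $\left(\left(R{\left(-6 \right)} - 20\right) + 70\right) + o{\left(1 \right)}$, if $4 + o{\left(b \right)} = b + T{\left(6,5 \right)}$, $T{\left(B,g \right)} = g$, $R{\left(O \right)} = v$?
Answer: $48$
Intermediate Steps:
$v = -4$ ($v = -3 - 1 = -4$)
$R{\left(O \right)} = -4$
$o{\left(b \right)} = 1 + b$ ($o{\left(b \right)} = -4 + \left(b + 5\right) = -4 + \left(5 + b\right) = 1 + b$)
$\left(\left(R{\left(-6 \right)} - 20\right) + 70\right) + o{\left(1 \right)} = \left(\left(-4 - 20\right) + 70\right) + \left(1 + 1\right) = \left(-24 + 70\right) + 2 = 46 + 2 = 48$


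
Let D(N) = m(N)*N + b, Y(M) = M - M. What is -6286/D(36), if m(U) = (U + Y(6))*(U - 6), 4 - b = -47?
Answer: -6286/38931 ≈ -0.16147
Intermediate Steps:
Y(M) = 0
b = 51 (b = 4 - 1*(-47) = 4 + 47 = 51)
m(U) = U*(-6 + U) (m(U) = (U + 0)*(U - 6) = U*(-6 + U))
D(N) = 51 + N²*(-6 + N) (D(N) = (N*(-6 + N))*N + 51 = N²*(-6 + N) + 51 = 51 + N²*(-6 + N))
-6286/D(36) = -6286/(51 + 36²*(-6 + 36)) = -6286/(51 + 1296*30) = -6286/(51 + 38880) = -6286/38931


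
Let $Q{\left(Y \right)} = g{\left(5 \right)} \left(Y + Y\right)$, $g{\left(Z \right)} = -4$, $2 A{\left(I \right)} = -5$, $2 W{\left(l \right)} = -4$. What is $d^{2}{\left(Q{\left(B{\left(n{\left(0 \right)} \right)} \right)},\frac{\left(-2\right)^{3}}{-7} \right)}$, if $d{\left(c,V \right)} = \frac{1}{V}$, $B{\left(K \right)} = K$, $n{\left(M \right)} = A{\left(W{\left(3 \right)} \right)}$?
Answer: $\frac{49}{64} \approx 0.76563$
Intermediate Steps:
$W{\left(l \right)} = -2$ ($W{\left(l \right)} = \frac{1}{2} \left(-4\right) = -2$)
$A{\left(I \right)} = - \frac{5}{2}$ ($A{\left(I \right)} = \frac{1}{2} \left(-5\right) = - \frac{5}{2}$)
$n{\left(M \right)} = - \frac{5}{2}$
$Q{\left(Y \right)} = - 8 Y$ ($Q{\left(Y \right)} = - 4 \left(Y + Y\right) = - 4 \cdot 2 Y = - 8 Y$)
$d^{2}{\left(Q{\left(B{\left(n{\left(0 \right)} \right)} \right)},\frac{\left(-2\right)^{3}}{-7} \right)} = \left(\frac{1}{\left(-2\right)^{3} \frac{1}{-7}}\right)^{2} = \left(\frac{1}{\left(-8\right) \left(- \frac{1}{7}\right)}\right)^{2} = \left(\frac{1}{\frac{8}{7}}\right)^{2} = \left(\frac{7}{8}\right)^{2} = \frac{49}{64}$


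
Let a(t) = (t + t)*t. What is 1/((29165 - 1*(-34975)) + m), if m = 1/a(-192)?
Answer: 73728/4728913921 ≈ 1.5591e-5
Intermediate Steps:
a(t) = 2*t**2 (a(t) = (2*t)*t = 2*t**2)
m = 1/73728 (m = 1/(2*(-192)**2) = 1/(2*36864) = 1/73728 ≈ 1.3563e-5)
1/((29165 - 1*(-34975)) + m) = 1/((29165 - 1*(-34975)) + 1/73728) = 1/((29165 + 34975) + 1/73728) = 1/(64140 + 1/73728) = 1/(4728913921/73728) = 73728/4728913921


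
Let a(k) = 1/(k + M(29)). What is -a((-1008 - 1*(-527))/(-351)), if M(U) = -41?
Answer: 27/1070 ≈ 0.025234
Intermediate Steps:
a(k) = 1/(-41 + k) (a(k) = 1/(k - 41) = 1/(-41 + k))
-a((-1008 - 1*(-527))/(-351)) = -1/(-41 + (-1008 - 1*(-527))/(-351)) = -1/(-41 + (-1008 + 527)*(-1/351)) = -1/(-41 - 481*(-1/351)) = -1/(-41 + 37/27) = -1/(-1070/27) = -1*(-27/1070) = 27/1070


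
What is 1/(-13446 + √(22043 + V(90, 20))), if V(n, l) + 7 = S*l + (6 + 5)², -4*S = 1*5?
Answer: -6723/90386392 - √5533/90386392 ≈ -7.5204e-5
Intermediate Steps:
S = -5/4 ≈ -1.2500
V(n, l) = 114 - 5*l/4 (V(n, l) = -7 + (-5*l/4 + (6 + 5)²) = -7 + (-5*l/4 + 11²) = -7 + (-5*l/4 + 121) = -7 + (121 - 5*l/4) = 114 - 5*l/4)
1/(-13446 + √(22043 + V(90, 20))) = 1/(-13446 + √(22043 + (114 - 5/4*20))) = 1/(-13446 + √(22043 + (114 - 25))) = 1/(-13446 + √(22043 + 89)) = 1/(-13446 + √22132) = 1/(-13446 + 2*√5533)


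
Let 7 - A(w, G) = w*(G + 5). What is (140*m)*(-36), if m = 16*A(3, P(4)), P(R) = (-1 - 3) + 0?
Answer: -322560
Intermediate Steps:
P(R) = -4 (P(R) = -4 + 0 = -4)
A(w, G) = 7 - w*(5 + G) (A(w, G) = 7 - w*(G + 5) = 7 - w*(5 + G))
m = 64 (m = 16*(7 - 5*3 - 1*(-4)*3) = 16*(7 - 15 + 12) = 16*4 = 64)
(140*m)*(-36) = (140*64)*(-36) = 8960*(-36) = -322560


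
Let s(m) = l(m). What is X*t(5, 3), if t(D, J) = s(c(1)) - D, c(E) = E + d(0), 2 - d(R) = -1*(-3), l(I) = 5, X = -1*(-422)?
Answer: 0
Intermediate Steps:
X = 422
d(R) = -1 (d(R) = 2 - (-1)*(-3) = 2 - 1*3 = 2 - 3 = -1)
c(E) = -1 + E (c(E) = E - 1 = -1 + E)
s(m) = 5
t(D, J) = 5 - D
X*t(5, 3) = 422*(5 - 1*5) = 422*(5 - 5) = 422*0 = 0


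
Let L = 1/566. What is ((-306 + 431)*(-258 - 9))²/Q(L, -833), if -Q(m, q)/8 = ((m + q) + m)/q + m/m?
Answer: -87529154015625/1257272 ≈ -6.9618e+7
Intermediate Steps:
L = 1/566 ≈ 0.0017668
Q(m, q) = -8 - 8*(q + 2*m)/q (Q(m, q) = -8*(((m + q) + m)/q + m/m) = -8*((q + 2*m)/q + 1) = -8*(1 + (q + 2*m)/q) = -8 - 8*(q + 2*m)/q)
((-306 + 431)*(-258 - 9))²/Q(L, -833) = ((-306 + 431)*(-258 - 9))²/(-16 - 16*1/566/(-833)) = (125*(-267))²/(-16 - 16*1/566*(-1/833)) = (-33375)²/(-16 + 8/235739) = 1113890625/(-3771816/235739) = 1113890625*(-235739/3771816) = -87529154015625/1257272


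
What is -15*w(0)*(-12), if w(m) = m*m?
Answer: 0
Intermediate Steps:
w(m) = m²
-15*w(0)*(-12) = -15*0²*(-12) = -15*0*(-12) = 0*(-12) = 0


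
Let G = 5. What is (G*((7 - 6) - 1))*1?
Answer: 0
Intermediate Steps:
(G*((7 - 6) - 1))*1 = (5*((7 - 6) - 1))*1 = (5*(1 - 1))*1 = (5*0)*1 = 0*1 = 0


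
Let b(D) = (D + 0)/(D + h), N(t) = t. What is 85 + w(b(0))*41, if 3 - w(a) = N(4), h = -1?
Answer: 44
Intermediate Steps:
b(D) = D/(-1 + D) (b(D) = (D + 0)/(D - 1) = D/(-1 + D))
w(a) = -1 (w(a) = 3 - 1*4 = 3 - 4 = -1)
85 + w(b(0))*41 = 85 - 1*41 = 85 - 41 = 44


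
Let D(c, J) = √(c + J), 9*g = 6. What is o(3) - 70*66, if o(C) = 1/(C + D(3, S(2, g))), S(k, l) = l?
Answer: -73911/16 - √33/16 ≈ -4619.8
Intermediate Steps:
g = ⅔ (g = (⅑)*6 = ⅔ ≈ 0.66667)
D(c, J) = √(J + c)
o(C) = 1/(C + √33/3) (o(C) = 1/(C + √(⅔ + 3)) = 1/(C + √(11/3)) = 1/(C + √33/3))
o(3) - 70*66 = 3/(√33 + 3*3) - 70*66 = 3/(√33 + 9) - 4620 = 3/(9 + √33) - 4620 = -4620 + 3/(9 + √33)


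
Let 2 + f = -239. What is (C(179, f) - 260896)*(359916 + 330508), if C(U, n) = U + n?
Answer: -180171666192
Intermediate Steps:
f = -241 (f = -2 - 239 = -241)
(C(179, f) - 260896)*(359916 + 330508) = ((179 - 241) - 260896)*(359916 + 330508) = (-62 - 260896)*690424 = -260958*690424 = -180171666192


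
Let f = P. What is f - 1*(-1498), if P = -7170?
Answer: -5672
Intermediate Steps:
f = -7170
f - 1*(-1498) = -7170 - 1*(-1498) = -7170 + 1498 = -5672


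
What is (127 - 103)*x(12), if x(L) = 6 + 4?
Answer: 240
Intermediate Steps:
x(L) = 10
(127 - 103)*x(12) = (127 - 103)*10 = 24*10 = 240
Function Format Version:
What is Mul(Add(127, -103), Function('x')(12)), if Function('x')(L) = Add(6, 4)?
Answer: 240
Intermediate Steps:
Function('x')(L) = 10
Mul(Add(127, -103), Function('x')(12)) = Mul(Add(127, -103), 10) = Mul(24, 10) = 240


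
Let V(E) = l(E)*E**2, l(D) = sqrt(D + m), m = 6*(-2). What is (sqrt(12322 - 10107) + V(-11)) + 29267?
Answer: 29267 + sqrt(2215) + 121*I*sqrt(23) ≈ 29314.0 + 580.3*I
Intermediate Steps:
m = -12
l(D) = sqrt(-12 + D) (l(D) = sqrt(D - 12) = sqrt(-12 + D))
V(E) = E**2*sqrt(-12 + E) (V(E) = sqrt(-12 + E)*E**2 = E**2*sqrt(-12 + E))
(sqrt(12322 - 10107) + V(-11)) + 29267 = (sqrt(12322 - 10107) + (-11)**2*sqrt(-12 - 11)) + 29267 = (sqrt(2215) + 121*sqrt(-23)) + 29267 = (sqrt(2215) + 121*(I*sqrt(23))) + 29267 = (sqrt(2215) + 121*I*sqrt(23)) + 29267 = 29267 + sqrt(2215) + 121*I*sqrt(23)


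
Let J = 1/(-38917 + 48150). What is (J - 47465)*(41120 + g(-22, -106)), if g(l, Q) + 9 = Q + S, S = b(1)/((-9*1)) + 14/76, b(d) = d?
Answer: -341434585861380/175427 ≈ -1.9463e+9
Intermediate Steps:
J = 1/9233 ≈ 0.00010831
S = 25/342 (S = 1/(-9*1) + 14/76 = 1/(-9) + 14*(1/76) = 1*(-1/9) + 7/38 = -1/9 + 7/38 = 25/342 ≈ 0.073099)
g(l, Q) = -3053/342 + Q (g(l, Q) = -9 + (Q + 25/342) = -9 + (25/342 + Q) = -3053/342 + Q)
(J - 47465)*(41120 + g(-22, -106)) = (1/9233 - 47465)*(41120 + (-3053/342 - 106)) = -438244344*(41120 - 39305/342)/9233 = -438244344/9233*14023735/342 = -341434585861380/175427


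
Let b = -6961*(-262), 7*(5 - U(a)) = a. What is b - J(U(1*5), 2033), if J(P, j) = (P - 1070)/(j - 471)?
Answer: 9970619924/5467 ≈ 1.8238e+6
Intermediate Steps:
U(a) = 5 - a/7
J(P, j) = (-1070 + P)/(-471 + j)
b = 1823782
b - J(U(1*5), 2033) = 1823782 - (-1070 + (5 - 5/7))/(-471 + 2033) = 1823782 - (-1070 + (5 - ⅐*5))/1562 = 1823782 - (-1070 + (5 - 5/7))/1562 = 1823782 - (-1070 + 30/7)/1562 = 1823782 - (-7460)/(1562*7) = 1823782 - 1*(-3730/5467) = 1823782 + 3730/5467 = 9970619924/5467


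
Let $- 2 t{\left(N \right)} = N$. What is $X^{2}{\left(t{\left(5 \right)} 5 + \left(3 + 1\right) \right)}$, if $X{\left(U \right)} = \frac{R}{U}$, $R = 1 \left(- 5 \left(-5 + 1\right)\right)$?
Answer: $\frac{1600}{289} \approx 5.5363$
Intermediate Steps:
$R = 20$ ($R = 1 \left(\left(-5\right) \left(-4\right)\right) = 1 \cdot 20 = 20$)
$t{\left(N \right)} = - \frac{N}{2}$
$X{\left(U \right)} = \frac{20}{U}$
$X^{2}{\left(t{\left(5 \right)} 5 + \left(3 + 1\right) \right)} = \left(\frac{20}{\left(- \frac{1}{2}\right) 5 \cdot 5 + \left(3 + 1\right)}\right)^{2} = \left(\frac{20}{\left(- \frac{5}{2}\right) 5 + 4}\right)^{2} = \left(\frac{20}{- \frac{25}{2} + 4}\right)^{2} = \left(\frac{20}{- \frac{17}{2}}\right)^{2} = \left(20 \left(- \frac{2}{17}\right)\right)^{2} = \left(- \frac{40}{17}\right)^{2} = \frac{1600}{289}$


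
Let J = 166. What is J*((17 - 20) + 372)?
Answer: 61254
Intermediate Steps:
J*((17 - 20) + 372) = 166*((17 - 20) + 372) = 166*(-3 + 372) = 166*369 = 61254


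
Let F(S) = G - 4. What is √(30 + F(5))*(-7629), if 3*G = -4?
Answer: -2543*√222 ≈ -37890.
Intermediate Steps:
G = -4/3 (G = (⅓)*(-4) = -4/3 ≈ -1.3333)
F(S) = -16/3 (F(S) = -4/3 - 4 = -16/3)
√(30 + F(5))*(-7629) = √(30 - 16/3)*(-7629) = √(74/3)*(-7629) = (√222/3)*(-7629) = -2543*√222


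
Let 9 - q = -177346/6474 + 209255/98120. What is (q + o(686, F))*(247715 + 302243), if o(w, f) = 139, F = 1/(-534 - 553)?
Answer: 2804845609589/29436 ≈ 9.5286e+7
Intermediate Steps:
F = -1/1087 (F = 1/(-1087) = -1/1087 ≈ -0.00091996)
q = 167411789/4886376 (q = 9 - (-177346/6474 + 209255/98120) = 9 - (-177346*1/6474 + 209255*(1/98120)) = 9 - (-6821/249 + 41851/19624) = 9 - 1*(-123434405/4886376) = 9 + 123434405/4886376 = 167411789/4886376 ≈ 34.261)
(q + o(686, F))*(247715 + 302243) = (167411789/4886376 + 139)*(247715 + 302243) = (846618053/4886376)*549958 = 2804845609589/29436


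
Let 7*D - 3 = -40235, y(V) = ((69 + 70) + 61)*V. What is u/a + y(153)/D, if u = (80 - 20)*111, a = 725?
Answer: 2816253/729205 ≈ 3.8621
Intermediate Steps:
y(V) = 200*V (y(V) = (139 + 61)*V = 200*V)
D = -40232/7 (D = 3/7 + (⅐)*(-40235) = 3/7 - 40235/7 = -40232/7 ≈ -5747.4)
u = 6660 (u = 60*111 = 6660)
u/a + y(153)/D = 6660/725 + (200*153)/(-40232/7) = 6660*(1/725) + 30600*(-7/40232) = 1332/145 - 26775/5029 = 2816253/729205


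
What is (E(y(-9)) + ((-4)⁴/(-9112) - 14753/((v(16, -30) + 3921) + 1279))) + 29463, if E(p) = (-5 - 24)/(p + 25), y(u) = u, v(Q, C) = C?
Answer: 1387752507529/47109040 ≈ 29458.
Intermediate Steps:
E(p) = -29/(25 + p)
(E(y(-9)) + ((-4)⁴/(-9112) - 14753/((v(16, -30) + 3921) + 1279))) + 29463 = (-29/(25 - 9) + ((-4)⁴/(-9112) - 14753/((-30 + 3921) + 1279))) + 29463 = (-29/16 + (256*(-1/9112) - 14753/(3891 + 1279))) + 29463 = (-29*1/16 + (-32/1139 - 14753/5170)) + 29463 = (-29/16 + (-32/1139 - 14753*1/5170)) + 29463 = (-29/16 + (-32/1139 - 14753/5170)) + 29463 = (-29/16 - 16969107/5888630) + 29463 = -221137991/47109040 + 29463 = 1387752507529/47109040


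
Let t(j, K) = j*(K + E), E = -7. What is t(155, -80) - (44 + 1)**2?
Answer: -15510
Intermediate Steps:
t(j, K) = j*(-7 + K) (t(j, K) = j*(K - 7) = j*(-7 + K))
t(155, -80) - (44 + 1)**2 = 155*(-7 - 80) - (44 + 1)**2 = 155*(-87) - 1*45**2 = -13485 - 1*2025 = -13485 - 2025 = -15510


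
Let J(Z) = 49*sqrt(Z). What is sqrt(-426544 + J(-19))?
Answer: sqrt(-426544 + 49*I*sqrt(19)) ≈ 0.164 + 653.1*I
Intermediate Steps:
sqrt(-426544 + J(-19)) = sqrt(-426544 + 49*sqrt(-19)) = sqrt(-426544 + 49*(I*sqrt(19))) = sqrt(-426544 + 49*I*sqrt(19))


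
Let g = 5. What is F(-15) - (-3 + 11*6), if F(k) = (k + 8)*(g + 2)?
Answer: -112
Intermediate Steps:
F(k) = 56 + 7*k (F(k) = (k + 8)*(5 + 2) = (8 + k)*7 = 56 + 7*k)
F(-15) - (-3 + 11*6) = (56 + 7*(-15)) - (-3 + 11*6) = (56 - 105) - (-3 + 66) = -49 - 1*63 = -49 - 63 = -112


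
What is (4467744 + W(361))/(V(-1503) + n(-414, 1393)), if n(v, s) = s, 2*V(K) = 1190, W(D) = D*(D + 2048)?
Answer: 5337393/1988 ≈ 2684.8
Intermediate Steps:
W(D) = D*(2048 + D)
V(K) = 595 (V(K) = (½)*1190 = 595)
(4467744 + W(361))/(V(-1503) + n(-414, 1393)) = (4467744 + 361*(2048 + 361))/(595 + 1393) = (4467744 + 361*2409)/1988 = (4467744 + 869649)*(1/1988) = 5337393*(1/1988) = 5337393/1988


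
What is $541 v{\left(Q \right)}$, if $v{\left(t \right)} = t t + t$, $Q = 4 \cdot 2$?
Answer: $38952$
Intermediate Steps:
$Q = 8$
$v{\left(t \right)} = t + t^{2}$ ($v{\left(t \right)} = t^{2} + t = t + t^{2}$)
$541 v{\left(Q \right)} = 541 \cdot 8 \left(1 + 8\right) = 541 \cdot 8 \cdot 9 = 541 \cdot 72 = 38952$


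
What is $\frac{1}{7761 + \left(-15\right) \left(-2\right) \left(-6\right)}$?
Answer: $\frac{1}{7581} \approx 0.00013191$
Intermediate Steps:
$\frac{1}{7761 + \left(-15\right) \left(-2\right) \left(-6\right)} = \frac{1}{7761 + 30 \left(-6\right)} = \frac{1}{7761 - 180} = \frac{1}{7581}$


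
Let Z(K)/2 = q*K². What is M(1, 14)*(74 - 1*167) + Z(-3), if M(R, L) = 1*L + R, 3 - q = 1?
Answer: -1359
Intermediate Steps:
q = 2 (q = 3 - 1*1 = 3 - 1 = 2)
M(R, L) = L + R
Z(K) = 4*K² (Z(K) = 2*(2*K²) = 4*K²)
M(1, 14)*(74 - 1*167) + Z(-3) = (14 + 1)*(74 - 1*167) + 4*(-3)² = 15*(74 - 167) + 4*9 = 15*(-93) + 36 = -1395 + 36 = -1359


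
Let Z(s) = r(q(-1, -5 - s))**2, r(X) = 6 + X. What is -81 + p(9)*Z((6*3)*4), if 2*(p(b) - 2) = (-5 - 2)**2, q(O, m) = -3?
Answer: 315/2 ≈ 157.50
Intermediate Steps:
p(b) = 53/2 (p(b) = 2 + (-5 - 2)**2/2 = 2 + (1/2)*(-7)**2 = 2 + (1/2)*49 = 2 + 49/2 = 53/2)
Z(s) = 9 (Z(s) = (6 - 3)**2 = 3**2 = 9)
-81 + p(9)*Z((6*3)*4) = -81 + (53/2)*9 = -81 + 477/2 = 315/2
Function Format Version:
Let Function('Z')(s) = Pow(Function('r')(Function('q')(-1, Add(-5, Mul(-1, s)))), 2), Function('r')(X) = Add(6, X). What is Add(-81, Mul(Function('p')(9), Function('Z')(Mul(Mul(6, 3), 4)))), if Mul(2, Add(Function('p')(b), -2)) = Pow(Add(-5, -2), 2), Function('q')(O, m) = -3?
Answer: Rational(315, 2) ≈ 157.50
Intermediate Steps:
Function('p')(b) = Rational(53, 2) (Function('p')(b) = Add(2, Mul(Rational(1, 2), Pow(Add(-5, -2), 2))) = Add(2, Mul(Rational(1, 2), Pow(-7, 2))) = Add(2, Mul(Rational(1, 2), 49)) = Add(2, Rational(49, 2)) = Rational(53, 2))
Function('Z')(s) = 9 (Function('Z')(s) = Pow(Add(6, -3), 2) = Pow(3, 2) = 9)
Add(-81, Mul(Function('p')(9), Function('Z')(Mul(Mul(6, 3), 4)))) = Add(-81, Mul(Rational(53, 2), 9)) = Add(-81, Rational(477, 2)) = Rational(315, 2)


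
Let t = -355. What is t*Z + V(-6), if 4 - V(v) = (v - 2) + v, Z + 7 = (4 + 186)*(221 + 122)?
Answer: -23132847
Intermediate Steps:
Z = 65163 (Z = -7 + (4 + 186)*(221 + 122) = -7 + 190*343 = -7 + 65170 = 65163)
V(v) = 6 - 2*v (V(v) = 4 - ((v - 2) + v) = 4 - ((-2 + v) + v) = 4 - (-2 + 2*v) = 4 + (2 - 2*v) = 6 - 2*v)
t*Z + V(-6) = -355*65163 + (6 - 2*(-6)) = -23132865 + (6 + 12) = -23132865 + 18 = -23132847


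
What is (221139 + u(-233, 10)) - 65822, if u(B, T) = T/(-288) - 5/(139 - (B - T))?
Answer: 4271837453/27504 ≈ 1.5532e+5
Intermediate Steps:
u(B, T) = -5/(139 + T - B) - T/288 (u(B, T) = T*(-1/288) - 5/(139 + (T - B)) = -T/288 - 5/(139 + T - B) = -5/(139 + T - B) - T/288)
(221139 + u(-233, 10)) - 65822 = (221139 + (-1440 - 1*10² - 139*10 - 233*10)/(288*(139 + 10 - 1*(-233)))) - 65822 = (221139 + (-1440 - 1*100 - 1390 - 2330)/(288*(139 + 10 + 233))) - 65822 = (221139 + (1/288)*(-1440 - 100 - 1390 - 2330)/382) - 65822 = (221139 + (1/288)*(1/382)*(-5260)) - 65822 = (221139 - 1315/27504) - 65822 = 6082205741/27504 - 65822 = 4271837453/27504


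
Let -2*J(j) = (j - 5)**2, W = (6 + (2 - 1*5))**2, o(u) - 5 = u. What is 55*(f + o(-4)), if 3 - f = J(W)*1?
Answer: 660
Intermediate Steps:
o(u) = 5 + u
W = 9 (W = (6 + (2 - 5))**2 = (6 - 3)**2 = 3**2 = 9)
J(j) = -(-5 + j)**2/2 (J(j) = -(j - 5)**2/2 = -(-5 + j)**2/2)
f = 11 (f = 3 - (-(-5 + 9)**2/2) = 3 - (-1/2*4**2) = 3 - (-1/2*16) = 3 - (-8) = 3 - 1*(-8) = 3 + 8 = 11)
55*(f + o(-4)) = 55*(11 + (5 - 4)) = 55*(11 + 1) = 55*12 = 660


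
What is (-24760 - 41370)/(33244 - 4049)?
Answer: -13226/5839 ≈ -2.2651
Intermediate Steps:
(-24760 - 41370)/(33244 - 4049) = -66130/29195 = -66130*1/29195 = -13226/5839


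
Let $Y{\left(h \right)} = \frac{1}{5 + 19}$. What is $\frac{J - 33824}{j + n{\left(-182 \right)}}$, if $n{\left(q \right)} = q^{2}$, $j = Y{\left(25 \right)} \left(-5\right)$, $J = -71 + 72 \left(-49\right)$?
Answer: $- \frac{898152}{794971} \approx -1.1298$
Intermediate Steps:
$J = -3599$ ($J = -71 - 3528 = -3599$)
$Y{\left(h \right)} = \frac{1}{24}$
$j = - \frac{5}{24}$ ($j = \frac{1}{24} \left(-5\right) = - \frac{5}{24} \approx -0.20833$)
$\frac{J - 33824}{j + n{\left(-182 \right)}} = \frac{-3599 - 33824}{- \frac{5}{24} + \left(-182\right)^{2}} = - \frac{37423}{- \frac{5}{24} + 33124} = - \frac{37423}{\frac{794971}{24}} = \left(-37423\right) \frac{24}{794971} = - \frac{898152}{794971}$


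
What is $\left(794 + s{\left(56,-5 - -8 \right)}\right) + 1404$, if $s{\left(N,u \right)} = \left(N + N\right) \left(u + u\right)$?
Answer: $2870$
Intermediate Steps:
$s{\left(N,u \right)} = 4 N u$ ($s{\left(N,u \right)} = 2 N 2 u = 4 N u$)
$\left(794 + s{\left(56,-5 - -8 \right)}\right) + 1404 = \left(794 + 4 \cdot 56 \left(-5 - -8\right)\right) + 1404 = \left(794 + 4 \cdot 56 \left(-5 + 8\right)\right) + 1404 = \left(794 + 4 \cdot 56 \cdot 3\right) + 1404 = \left(794 + 672\right) + 1404 = 1466 + 1404 = 2870$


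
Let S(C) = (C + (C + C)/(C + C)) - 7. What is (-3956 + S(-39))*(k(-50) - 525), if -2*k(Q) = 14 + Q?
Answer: 2028507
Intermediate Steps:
S(C) = -6 + C (S(C) = (C + (2*C)/((2*C))) - 7 = (C + (2*C)*(1/(2*C))) - 7 = (C + 1) - 7 = (1 + C) - 7 = -6 + C)
k(Q) = -7 - Q/2 (k(Q) = -(14 + Q)/2 = -7 - Q/2)
(-3956 + S(-39))*(k(-50) - 525) = (-3956 + (-6 - 39))*((-7 - 1/2*(-50)) - 525) = (-3956 - 45)*((-7 + 25) - 525) = -4001*(18 - 525) = -4001*(-507) = 2028507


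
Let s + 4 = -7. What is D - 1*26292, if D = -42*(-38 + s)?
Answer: -24234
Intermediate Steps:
s = -11 (s = -4 - 7 = -11)
D = 2058 (D = -42*(-38 - 11) = -42*(-49) = 2058)
D - 1*26292 = 2058 - 1*26292 = 2058 - 26292 = -24234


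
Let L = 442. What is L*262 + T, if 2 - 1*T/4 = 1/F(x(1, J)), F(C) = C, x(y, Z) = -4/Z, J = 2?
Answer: 115814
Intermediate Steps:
T = 10 (T = 8 - 4/((-4/2)) = 8 - 4/((-4*1/2)) = 8 - 4/(-2) = 8 - 4*(-1/2) = 8 + 2 = 10)
L*262 + T = 442*262 + 10 = 115804 + 10 = 115814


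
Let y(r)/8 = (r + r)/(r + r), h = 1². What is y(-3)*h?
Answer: 8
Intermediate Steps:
h = 1
y(r) = 8 (y(r) = 8*((r + r)/(r + r)) = 8*((2*r)/((2*r))) = 8*((2*r)*(1/(2*r))) = 8*1 = 8)
y(-3)*h = 8*1 = 8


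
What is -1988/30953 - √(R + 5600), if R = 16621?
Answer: -1988/30953 - 3*√2469 ≈ -149.13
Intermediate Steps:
-1988/30953 - √(R + 5600) = -1988/30953 - √(16621 + 5600) = -1988*1/30953 - √22221 = -1988/30953 - 3*√2469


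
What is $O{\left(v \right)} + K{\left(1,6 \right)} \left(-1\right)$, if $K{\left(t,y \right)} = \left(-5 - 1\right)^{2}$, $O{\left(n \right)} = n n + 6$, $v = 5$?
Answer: $-5$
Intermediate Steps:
$O{\left(n \right)} = 6 + n^{2}$ ($O{\left(n \right)} = n^{2} + 6 = 6 + n^{2}$)
$K{\left(t,y \right)} = 36$ ($K{\left(t,y \right)} = \left(-5 + \left(-2 + 1\right)\right)^{2} = \left(-5 - 1\right)^{2} = \left(-6\right)^{2} = 36$)
$O{\left(v \right)} + K{\left(1,6 \right)} \left(-1\right) = \left(6 + 5^{2}\right) + 36 \left(-1\right) = \left(6 + 25\right) - 36 = 31 - 36 = -5$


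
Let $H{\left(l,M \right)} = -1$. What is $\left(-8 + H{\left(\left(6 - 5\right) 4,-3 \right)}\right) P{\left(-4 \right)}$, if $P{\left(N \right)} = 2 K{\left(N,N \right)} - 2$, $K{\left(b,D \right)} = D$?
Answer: $90$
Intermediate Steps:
$P{\left(N \right)} = -2 + 2 N$ ($P{\left(N \right)} = 2 N - 2 = -2 + 2 N$)
$\left(-8 + H{\left(\left(6 - 5\right) 4,-3 \right)}\right) P{\left(-4 \right)} = \left(-8 - 1\right) \left(-2 + 2 \left(-4\right)\right) = - 9 \left(-2 - 8\right) = \left(-9\right) \left(-10\right) = 90$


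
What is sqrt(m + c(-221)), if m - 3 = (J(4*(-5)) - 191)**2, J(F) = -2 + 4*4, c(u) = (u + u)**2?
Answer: 2*sqrt(56674) ≈ 476.13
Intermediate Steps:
c(u) = 4*u**2 (c(u) = (2*u)**2 = 4*u**2)
J(F) = 14 (J(F) = -2 + 16 = 14)
m = 31332 (m = 3 + (14 - 191)**2 = 3 + (-177)**2 = 3 + 31329 = 31332)
sqrt(m + c(-221)) = sqrt(31332 + 4*(-221)**2) = sqrt(31332 + 4*48841) = sqrt(31332 + 195364) = sqrt(226696) = 2*sqrt(56674)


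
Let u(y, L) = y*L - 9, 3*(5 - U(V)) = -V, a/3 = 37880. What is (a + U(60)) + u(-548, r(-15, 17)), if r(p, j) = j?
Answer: 104340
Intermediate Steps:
a = 113640 (a = 3*37880 = 113640)
U(V) = 5 + V/3 (U(V) = 5 - (-1)*V/3 = 5 + V/3)
u(y, L) = -9 + L*y (u(y, L) = L*y - 9 = -9 + L*y)
(a + U(60)) + u(-548, r(-15, 17)) = (113640 + (5 + (⅓)*60)) + (-9 + 17*(-548)) = (113640 + (5 + 20)) + (-9 - 9316) = (113640 + 25) - 9325 = 113665 - 9325 = 104340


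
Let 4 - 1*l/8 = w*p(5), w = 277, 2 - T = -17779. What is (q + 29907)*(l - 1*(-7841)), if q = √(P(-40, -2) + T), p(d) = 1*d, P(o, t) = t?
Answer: -95911749 - 3207*√17779 ≈ -9.6339e+7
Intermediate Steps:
T = 17781 (T = 2 - 1*(-17779) = 2 + 17779 = 17781)
p(d) = d
q = √17779 (q = √(-2 + 17781) = √17779 ≈ 133.34)
l = -11048 (l = 32 - 2216*5 = 32 - 8*1385 = 32 - 11080 = -11048)
(q + 29907)*(l - 1*(-7841)) = (√17779 + 29907)*(-11048 - 1*(-7841)) = (29907 + √17779)*(-11048 + 7841) = (29907 + √17779)*(-3207) = -95911749 - 3207*√17779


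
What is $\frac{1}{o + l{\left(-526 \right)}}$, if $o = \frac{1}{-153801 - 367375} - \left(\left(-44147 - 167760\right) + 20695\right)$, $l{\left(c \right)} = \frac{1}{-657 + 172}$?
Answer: $\frac{252770360}{48332725554659} \approx 5.2298 \cdot 10^{-6}$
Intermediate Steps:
$l{\left(c \right)} = - \frac{1}{485}$ ($l{\left(c \right)} = \frac{1}{-485} = - \frac{1}{485}$)
$o = \frac{99655105311}{521176}$ ($o = \frac{1}{-521176} - \left(-211907 + 20695\right) = - \frac{1}{521176} - -191212 = - \frac{1}{521176} + 191212 = \frac{99655105311}{521176} \approx 1.9121 \cdot 10^{5}$)
$\frac{1}{o + l{\left(-526 \right)}} = \frac{1}{\frac{99655105311}{521176} - \frac{1}{485}} = \frac{1}{\frac{48332725554659}{252770360}} = \frac{252770360}{48332725554659}$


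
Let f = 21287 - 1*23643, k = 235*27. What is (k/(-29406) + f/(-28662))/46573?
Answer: -18763309/6542223972726 ≈ -2.8680e-6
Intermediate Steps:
k = 6345
f = -2356 (f = 21287 - 23643 = -2356)
(k/(-29406) + f/(-28662))/46573 = (6345/(-29406) - 2356/(-28662))/46573 = (6345*(-1/29406) - 2356*(-1/28662))*(1/46573) = (-2115/9802 + 1178/14331)*(1/46573) = -18763309/140472462*1/46573 = -18763309/6542223972726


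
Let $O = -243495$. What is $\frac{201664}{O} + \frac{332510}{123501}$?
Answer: $\frac{2669467466}{1431994095} \approx 1.8642$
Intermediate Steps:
$\frac{201664}{O} + \frac{332510}{123501} = \frac{201664}{-243495} + \frac{332510}{123501} = 201664 \left(- \frac{1}{243495}\right) + 332510 \cdot \frac{1}{123501} = - \frac{201664}{243495} + \frac{332510}{123501} = \frac{2669467466}{1431994095}$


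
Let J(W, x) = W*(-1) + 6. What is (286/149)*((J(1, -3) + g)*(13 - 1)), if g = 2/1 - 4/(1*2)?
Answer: 17160/149 ≈ 115.17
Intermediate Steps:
J(W, x) = 6 - W (J(W, x) = -W + 6 = 6 - W)
g = 0 (g = 2*1 - 4/2 = 2 - 4*½ = 2 - 2 = 0)
(286/149)*((J(1, -3) + g)*(13 - 1)) = (286/149)*(((6 - 1*1) + 0)*(13 - 1)) = (286*(1/149))*(((6 - 1) + 0)*12) = 286*((5 + 0)*12)/149 = 286*(5*12)/149 = (286/149)*60 = 17160/149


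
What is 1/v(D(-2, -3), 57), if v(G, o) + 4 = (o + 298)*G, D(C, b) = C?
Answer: -1/714 ≈ -0.0014006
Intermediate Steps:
v(G, o) = -4 + G*(298 + o) (v(G, o) = -4 + (o + 298)*G = -4 + (298 + o)*G = -4 + G*(298 + o))
1/v(D(-2, -3), 57) = 1/(-4 + 298*(-2) - 2*57) = 1/(-4 - 596 - 114) = 1/(-714) = -1/714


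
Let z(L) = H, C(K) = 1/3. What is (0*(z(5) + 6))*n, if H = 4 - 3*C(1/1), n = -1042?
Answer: 0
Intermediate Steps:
C(K) = ⅓
H = 3 (H = 4 - 3*⅓ = 4 - 1 = 3)
z(L) = 3
(0*(z(5) + 6))*n = (0*(3 + 6))*(-1042) = (0*9)*(-1042) = 0*(-1042) = 0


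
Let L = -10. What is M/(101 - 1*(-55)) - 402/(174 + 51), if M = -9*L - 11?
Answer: -4993/3900 ≈ -1.2803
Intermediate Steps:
M = 79 (M = -9*(-10) - 11 = 90 - 11 = 79)
M/(101 - 1*(-55)) - 402/(174 + 51) = 79/(101 - 1*(-55)) - 402/(174 + 51) = 79/(101 + 55) - 402/225 = 79/156 - 402*1/225 = 79*(1/156) - 134/75 = 79/156 - 134/75 = -4993/3900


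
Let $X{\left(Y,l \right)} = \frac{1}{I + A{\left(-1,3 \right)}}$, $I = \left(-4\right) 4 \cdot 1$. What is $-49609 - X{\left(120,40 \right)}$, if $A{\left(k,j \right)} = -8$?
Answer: $- \frac{1190615}{24} \approx -49609.0$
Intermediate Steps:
$I = -16$ ($I = \left(-16\right) 1 = -16$)
$X{\left(Y,l \right)} = - \frac{1}{24}$ ($X{\left(Y,l \right)} = \frac{1}{-16 - 8} = \frac{1}{-24} = - \frac{1}{24}$)
$-49609 - X{\left(120,40 \right)} = -49609 - - \frac{1}{24} = -49609 + \frac{1}{24} = - \frac{1190615}{24}$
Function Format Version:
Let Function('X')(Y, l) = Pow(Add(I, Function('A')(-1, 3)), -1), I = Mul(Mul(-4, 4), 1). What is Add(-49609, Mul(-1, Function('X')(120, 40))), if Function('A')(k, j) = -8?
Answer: Rational(-1190615, 24) ≈ -49609.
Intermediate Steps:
I = -16 (I = Mul(-16, 1) = -16)
Function('X')(Y, l) = Rational(-1, 24) (Function('X')(Y, l) = Pow(Add(-16, -8), -1) = Pow(-24, -1) = Rational(-1, 24))
Add(-49609, Mul(-1, Function('X')(120, 40))) = Add(-49609, Mul(-1, Rational(-1, 24))) = Add(-49609, Rational(1, 24)) = Rational(-1190615, 24)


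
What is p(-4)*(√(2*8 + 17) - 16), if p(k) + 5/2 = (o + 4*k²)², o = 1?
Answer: -67560 + 8445*√33/2 ≈ -43304.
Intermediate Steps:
p(k) = -5/2 + (1 + 4*k²)²
p(-4)*(√(2*8 + 17) - 16) = (-5/2 + (1 + 4*(-4)²)²)*(√(2*8 + 17) - 16) = (-5/2 + (1 + 4*16)²)*(√(16 + 17) - 16) = (-5/2 + (1 + 64)²)*(√33 - 16) = (-5/2 + 65²)*(-16 + √33) = (-5/2 + 4225)*(-16 + √33) = 8445*(-16 + √33)/2 = -67560 + 8445*√33/2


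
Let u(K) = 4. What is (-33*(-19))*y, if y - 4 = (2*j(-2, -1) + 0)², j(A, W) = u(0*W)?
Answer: 42636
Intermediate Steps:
j(A, W) = 4
y = 68 (y = 4 + (2*4 + 0)² = 4 + (8 + 0)² = 4 + 8² = 4 + 64 = 68)
(-33*(-19))*y = -33*(-19)*68 = 627*68 = 42636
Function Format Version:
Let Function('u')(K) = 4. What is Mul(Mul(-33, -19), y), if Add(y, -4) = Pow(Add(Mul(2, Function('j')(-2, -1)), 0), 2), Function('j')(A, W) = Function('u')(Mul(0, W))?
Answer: 42636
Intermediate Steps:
Function('j')(A, W) = 4
y = 68 (y = Add(4, Pow(Add(Mul(2, 4), 0), 2)) = Add(4, Pow(Add(8, 0), 2)) = Add(4, Pow(8, 2)) = Add(4, 64) = 68)
Mul(Mul(-33, -19), y) = Mul(Mul(-33, -19), 68) = Mul(627, 68) = 42636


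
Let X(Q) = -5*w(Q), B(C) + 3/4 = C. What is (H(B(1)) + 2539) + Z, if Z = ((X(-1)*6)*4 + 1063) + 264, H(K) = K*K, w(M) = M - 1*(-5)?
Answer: 54177/16 ≈ 3386.1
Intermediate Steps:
w(M) = 5 + M (w(M) = M + 5 = 5 + M)
B(C) = -3/4 + C
X(Q) = -25 - 5*Q (X(Q) = -5*(5 + Q) = -25 - 5*Q)
H(K) = K**2
Z = 847 (Z = (((-25 - 5*(-1))*6)*4 + 1063) + 264 = (((-25 + 5)*6)*4 + 1063) + 264 = (-20*6*4 + 1063) + 264 = (-120*4 + 1063) + 264 = (-480 + 1063) + 264 = 583 + 264 = 847)
(H(B(1)) + 2539) + Z = ((-3/4 + 1)**2 + 2539) + 847 = ((1/4)**2 + 2539) + 847 = (1/16 + 2539) + 847 = 40625/16 + 847 = 54177/16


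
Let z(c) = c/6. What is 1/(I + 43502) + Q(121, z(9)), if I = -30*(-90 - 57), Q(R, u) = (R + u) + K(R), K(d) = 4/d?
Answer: 710367389/5797352 ≈ 122.53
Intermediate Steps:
z(c) = c/6 (z(c) = c*(1/6) = c/6)
Q(R, u) = R + u + 4/R (Q(R, u) = (R + u) + 4/R = R + u + 4/R)
I = 4410 (I = -30*(-147) = 4410)
1/(I + 43502) + Q(121, z(9)) = 1/(4410 + 43502) + (121 + (1/6)*9 + 4/121) = 1/47912 + (121 + 3/2 + 4*(1/121)) = 1/47912 + (121 + 3/2 + 4/121) = 1/47912 + 29653/242 = 710367389/5797352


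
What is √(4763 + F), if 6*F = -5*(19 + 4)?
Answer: √170778/6 ≈ 68.875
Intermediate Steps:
F = -115/6 (F = (-5*(19 + 4))/6 = (-5*23)/6 = (⅙)*(-115) = -115/6 ≈ -19.167)
√(4763 + F) = √(4763 - 115/6) = √(28463/6) = √170778/6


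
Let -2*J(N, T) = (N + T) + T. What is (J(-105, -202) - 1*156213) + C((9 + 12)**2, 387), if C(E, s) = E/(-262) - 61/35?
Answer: -715085431/4585 ≈ -1.5596e+5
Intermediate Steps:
J(N, T) = -T - N/2 (J(N, T) = -((N + T) + T)/2 = -(N + 2*T)/2 = -T - N/2)
C(E, s) = -61/35 - E/262 (C(E, s) = E*(-1/262) - 61*1/35 = -E/262 - 61/35 = -61/35 - E/262)
(J(-105, -202) - 1*156213) + C((9 + 12)**2, 387) = ((-1*(-202) - 1/2*(-105)) - 1*156213) + (-61/35 - (9 + 12)**2/262) = ((202 + 105/2) - 156213) + (-61/35 - 1/262*21**2) = (509/2 - 156213) + (-61/35 - 1/262*441) = -311917/2 + (-61/35 - 441/262) = -311917/2 - 31417/9170 = -715085431/4585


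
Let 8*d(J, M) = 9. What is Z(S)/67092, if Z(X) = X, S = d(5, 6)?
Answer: 3/178912 ≈ 1.6768e-5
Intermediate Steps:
d(J, M) = 9/8 (d(J, M) = (1/8)*9 = 9/8)
S = 9/8 ≈ 1.1250
Z(S)/67092 = (9/8)/67092 = (9/8)*(1/67092) = 3/178912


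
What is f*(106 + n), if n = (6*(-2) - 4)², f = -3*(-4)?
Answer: 4344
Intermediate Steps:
f = 12
n = 256 (n = (-12 - 4)² = (-16)² = 256)
f*(106 + n) = 12*(106 + 256) = 12*362 = 4344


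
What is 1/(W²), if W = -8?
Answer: 1/64 ≈ 0.015625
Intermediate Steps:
1/(W²) = 1/((-8)²) = 1/64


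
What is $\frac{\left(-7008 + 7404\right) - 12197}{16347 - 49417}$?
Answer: $\frac{11801}{33070} \approx 0.35685$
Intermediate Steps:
$\frac{\left(-7008 + 7404\right) - 12197}{16347 - 49417} = \frac{396 - 12197}{-33070} = \left(-11801\right) \left(- \frac{1}{33070}\right) = \frac{11801}{33070}$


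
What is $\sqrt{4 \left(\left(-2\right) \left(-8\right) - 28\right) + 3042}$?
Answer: $\sqrt{2994} \approx 54.717$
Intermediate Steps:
$\sqrt{4 \left(\left(-2\right) \left(-8\right) - 28\right) + 3042} = \sqrt{4 \left(16 - 28\right) + 3042} = \sqrt{4 \left(-12\right) + 3042} = \sqrt{-48 + 3042} = \sqrt{2994}$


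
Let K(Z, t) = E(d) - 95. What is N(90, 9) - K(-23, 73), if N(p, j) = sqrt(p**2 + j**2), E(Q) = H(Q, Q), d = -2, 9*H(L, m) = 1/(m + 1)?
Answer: 856/9 + 9*sqrt(101) ≈ 185.56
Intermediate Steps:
H(L, m) = 1/(9*(1 + m)) (H(L, m) = 1/(9*(m + 1)) = 1/(9*(1 + m)))
E(Q) = 1/(9*(1 + Q))
N(p, j) = sqrt(j**2 + p**2)
K(Z, t) = -856/9 (K(Z, t) = 1/(9*(1 - 2)) - 95 = (1/9)/(-1) - 95 = (1/9)*(-1) - 95 = -1/9 - 95 = -856/9)
N(90, 9) - K(-23, 73) = sqrt(9**2 + 90**2) - 1*(-856/9) = sqrt(81 + 8100) + 856/9 = sqrt(8181) + 856/9 = 9*sqrt(101) + 856/9 = 856/9 + 9*sqrt(101)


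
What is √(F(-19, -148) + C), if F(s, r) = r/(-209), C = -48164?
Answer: 4*I*√131488797/209 ≈ 219.46*I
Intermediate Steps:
F(s, r) = -r/209 (F(s, r) = r*(-1/209) = -r/209)
√(F(-19, -148) + C) = √(-1/209*(-148) - 48164) = √(148/209 - 48164) = √(-10066128/209) = 4*I*√131488797/209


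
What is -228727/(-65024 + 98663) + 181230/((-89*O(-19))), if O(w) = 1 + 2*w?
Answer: 5343197959/110773227 ≈ 48.235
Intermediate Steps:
-228727/(-65024 + 98663) + 181230/((-89*O(-19))) = -228727/(-65024 + 98663) + 181230/((-89*(1 + 2*(-19)))) = -228727/33639 + 181230/((-89*(1 - 38))) = -228727*1/33639 + 181230/((-89*(-37))) = -228727/33639 + 181230/3293 = 5343197959/110773227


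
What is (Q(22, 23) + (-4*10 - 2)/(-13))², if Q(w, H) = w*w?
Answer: 40119556/169 ≈ 2.3739e+5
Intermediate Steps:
Q(w, H) = w²
(Q(22, 23) + (-4*10 - 2)/(-13))² = (22² + (-4*10 - 2)/(-13))² = (484 + (-40 - 2)*(-1/13))² = (484 - 42*(-1/13))² = (484 + 42/13)² = (6334/13)² = 40119556/169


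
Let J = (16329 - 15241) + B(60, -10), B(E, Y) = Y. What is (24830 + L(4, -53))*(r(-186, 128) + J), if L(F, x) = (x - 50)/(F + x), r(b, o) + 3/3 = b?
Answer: 1084144743/49 ≈ 2.2125e+7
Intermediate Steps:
r(b, o) = -1 + b
L(F, x) = (-50 + x)/(F + x)
J = 1078 (J = (16329 - 15241) - 10 = 1088 - 10 = 1078)
(24830 + L(4, -53))*(r(-186, 128) + J) = (24830 + (-50 - 53)/(4 - 53))*((-1 - 186) + 1078) = (24830 - 103/(-49))*(-187 + 1078) = (24830 - 1/49*(-103))*891 = (24830 + 103/49)*891 = (1216773/49)*891 = 1084144743/49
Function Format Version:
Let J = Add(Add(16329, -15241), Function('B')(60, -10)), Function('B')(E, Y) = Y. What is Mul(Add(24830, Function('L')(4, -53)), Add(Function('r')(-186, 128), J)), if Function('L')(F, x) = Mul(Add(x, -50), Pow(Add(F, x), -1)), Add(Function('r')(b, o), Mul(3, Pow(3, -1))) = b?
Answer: Rational(1084144743, 49) ≈ 2.2125e+7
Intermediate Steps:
Function('r')(b, o) = Add(-1, b)
Function('L')(F, x) = Mul(Pow(Add(F, x), -1), Add(-50, x)) (Function('L')(F, x) = Mul(Add(-50, x), Pow(Add(F, x), -1)) = Mul(Pow(Add(F, x), -1), Add(-50, x)))
J = 1078 (J = Add(Add(16329, -15241), -10) = Add(1088, -10) = 1078)
Mul(Add(24830, Function('L')(4, -53)), Add(Function('r')(-186, 128), J)) = Mul(Add(24830, Mul(Pow(Add(4, -53), -1), Add(-50, -53))), Add(Add(-1, -186), 1078)) = Mul(Add(24830, Mul(Pow(-49, -1), -103)), Add(-187, 1078)) = Mul(Add(24830, Mul(Rational(-1, 49), -103)), 891) = Mul(Add(24830, Rational(103, 49)), 891) = Mul(Rational(1216773, 49), 891) = Rational(1084144743, 49)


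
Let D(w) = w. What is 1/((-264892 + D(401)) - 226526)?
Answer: -1/491017 ≈ -2.0366e-6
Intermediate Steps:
1/((-264892 + D(401)) - 226526) = 1/((-264892 + 401) - 226526) = 1/(-264491 - 226526) = 1/(-491017) = -1/491017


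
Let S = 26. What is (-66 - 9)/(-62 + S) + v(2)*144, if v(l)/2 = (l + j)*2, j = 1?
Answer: 20761/12 ≈ 1730.1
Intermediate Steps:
v(l) = 4 + 4*l (v(l) = 2*((l + 1)*2) = 2*((1 + l)*2) = 2*(2 + 2*l) = 4 + 4*l)
(-66 - 9)/(-62 + S) + v(2)*144 = (-66 - 9)/(-62 + 26) + (4 + 4*2)*144 = -75/(-36) + (4 + 8)*144 = -75*(-1/36) + 12*144 = 25/12 + 1728 = 20761/12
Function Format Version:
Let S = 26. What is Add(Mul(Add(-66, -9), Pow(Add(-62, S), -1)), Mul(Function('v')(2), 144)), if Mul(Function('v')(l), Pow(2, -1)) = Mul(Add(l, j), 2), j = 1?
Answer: Rational(20761, 12) ≈ 1730.1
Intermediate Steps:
Function('v')(l) = Add(4, Mul(4, l)) (Function('v')(l) = Mul(2, Mul(Add(l, 1), 2)) = Mul(2, Mul(Add(1, l), 2)) = Mul(2, Add(2, Mul(2, l))) = Add(4, Mul(4, l)))
Add(Mul(Add(-66, -9), Pow(Add(-62, S), -1)), Mul(Function('v')(2), 144)) = Add(Mul(Add(-66, -9), Pow(Add(-62, 26), -1)), Mul(Add(4, Mul(4, 2)), 144)) = Add(Mul(-75, Pow(-36, -1)), Mul(Add(4, 8), 144)) = Add(Mul(-75, Rational(-1, 36)), Mul(12, 144)) = Add(Rational(25, 12), 1728) = Rational(20761, 12)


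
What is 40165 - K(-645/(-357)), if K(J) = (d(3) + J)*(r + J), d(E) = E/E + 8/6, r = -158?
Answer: 1733801281/42483 ≈ 40812.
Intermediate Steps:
d(E) = 7/3 (d(E) = 1 + 8*(⅙) = 1 + 4/3 = 7/3)
K(J) = (-158 + J)*(7/3 + J) (K(J) = (7/3 + J)*(-158 + J) = (-158 + J)*(7/3 + J))
40165 - K(-645/(-357)) = 40165 - (-1106/3 + (-645/(-357))² - (-100405)/(-357)) = 40165 - (-1106/3 + (-645*(-1/357))² - (-100405)*(-1)/357) = 40165 - (-1106/3 + (215/119)² - 467/3*215/119) = 40165 - (-1106/3 + 46225/14161 - 100405/357) = 40165 - 1*(-27471586/42483) = 40165 + 27471586/42483 = 1733801281/42483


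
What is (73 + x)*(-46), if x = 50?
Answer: -5658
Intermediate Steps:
(73 + x)*(-46) = (73 + 50)*(-46) = 123*(-46) = -5658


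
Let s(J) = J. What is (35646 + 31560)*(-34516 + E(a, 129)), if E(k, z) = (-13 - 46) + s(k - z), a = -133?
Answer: -2341255422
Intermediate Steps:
E(k, z) = -59 + k - z (E(k, z) = (-13 - 46) + (k - z) = -59 + (k - z) = -59 + k - z)
(35646 + 31560)*(-34516 + E(a, 129)) = (35646 + 31560)*(-34516 + (-59 - 133 - 1*129)) = 67206*(-34516 + (-59 - 133 - 129)) = 67206*(-34516 - 321) = 67206*(-34837) = -2341255422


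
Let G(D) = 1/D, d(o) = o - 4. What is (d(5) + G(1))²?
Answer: 4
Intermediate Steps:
d(o) = -4 + o
(d(5) + G(1))² = ((-4 + 5) + 1/1)² = (1 + 1)² = 2² = 4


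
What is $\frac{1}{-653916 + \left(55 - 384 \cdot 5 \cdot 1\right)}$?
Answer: $- \frac{1}{655781} \approx -1.5249 \cdot 10^{-6}$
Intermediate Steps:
$\frac{1}{-653916 + \left(55 - 384 \cdot 5 \cdot 1\right)} = \frac{1}{-653916 + \left(55 - 1920\right)} = \frac{1}{-653916 - 1865} = \frac{1}{-655781} = - \frac{1}{655781}$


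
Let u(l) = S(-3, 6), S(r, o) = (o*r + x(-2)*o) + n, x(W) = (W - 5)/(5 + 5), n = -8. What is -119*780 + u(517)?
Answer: -464251/5 ≈ -92850.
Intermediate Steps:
x(W) = -½ + W/10 (x(W) = (-5 + W)/10 = (-5 + W)*(⅒) = -½ + W/10)
S(r, o) = -8 - 7*o/10 + o*r (S(r, o) = (o*r + (-½ + (⅒)*(-2))*o) - 8 = (o*r + (-½ - ⅕)*o) - 8 = (o*r - 7*o/10) - 8 = (-7*o/10 + o*r) - 8 = -8 - 7*o/10 + o*r)
u(l) = -151/5 (u(l) = -8 - 7/10*6 + 6*(-3) = -8 - 21/5 - 18 = -151/5)
-119*780 + u(517) = -119*780 - 151/5 = -92820 - 151/5 = -464251/5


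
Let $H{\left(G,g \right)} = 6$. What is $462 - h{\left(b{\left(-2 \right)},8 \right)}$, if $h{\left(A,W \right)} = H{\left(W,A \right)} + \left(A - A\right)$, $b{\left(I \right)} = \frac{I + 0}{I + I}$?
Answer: $456$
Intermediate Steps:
$b{\left(I \right)} = \frac{1}{2}$ ($b{\left(I \right)} = \frac{I}{2 I} = I \frac{1}{2 I} = \frac{1}{2}$)
$h{\left(A,W \right)} = 6$ ($h{\left(A,W \right)} = 6 + \left(A - A\right) = 6 + 0 = 6$)
$462 - h{\left(b{\left(-2 \right)},8 \right)} = 462 - 6 = 456$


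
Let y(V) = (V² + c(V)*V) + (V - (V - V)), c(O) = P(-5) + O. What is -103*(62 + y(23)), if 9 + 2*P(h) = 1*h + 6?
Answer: -108253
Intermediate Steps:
P(h) = -3/2 + h/2 (P(h) = -9/2 + (1*h + 6)/2 = -9/2 + (h + 6)/2 = -9/2 + (6 + h)/2 = -9/2 + (3 + h/2) = -3/2 + h/2)
c(O) = -4 + O (c(O) = (-3/2 + (½)*(-5)) + O = (-3/2 - 5/2) + O = -4 + O)
y(V) = V + V² + V*(-4 + V) (y(V) = (V² + (-4 + V)*V) + (V - (V - V)) = (V² + V*(-4 + V)) + (V - 1*0) = (V² + V*(-4 + V)) + (V + 0) = (V² + V*(-4 + V)) + V = V + V² + V*(-4 + V))
-103*(62 + y(23)) = -103*(62 + 23*(-3 + 2*23)) = -103*(62 + 23*(-3 + 46)) = -103*(62 + 23*43) = -103*(62 + 989) = -103*1051 = -108253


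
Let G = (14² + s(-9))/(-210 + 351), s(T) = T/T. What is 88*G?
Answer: 17336/141 ≈ 122.95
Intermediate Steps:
s(T) = 1
G = 197/141 (G = (14² + 1)/(-210 + 351) = (196 + 1)/141 = 197*(1/141) = 197/141 ≈ 1.3972)
88*G = 88*(197/141) = 17336/141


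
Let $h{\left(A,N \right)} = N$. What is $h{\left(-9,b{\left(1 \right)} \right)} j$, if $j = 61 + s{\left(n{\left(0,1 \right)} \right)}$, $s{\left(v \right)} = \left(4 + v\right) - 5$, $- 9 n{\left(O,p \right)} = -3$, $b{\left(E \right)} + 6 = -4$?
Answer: $- \frac{1810}{3} \approx -603.33$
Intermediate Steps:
$b{\left(E \right)} = -10$ ($b{\left(E \right)} = -6 - 4 = -10$)
$n{\left(O,p \right)} = \frac{1}{3}$ ($n{\left(O,p \right)} = \left(- \frac{1}{9}\right) \left(-3\right) = \frac{1}{3}$)
$s{\left(v \right)} = -1 + v$
$j = \frac{181}{3}$ ($j = 61 + \left(-1 + \frac{1}{3}\right) = 61 - \frac{2}{3} = \frac{181}{3} \approx 60.333$)
$h{\left(-9,b{\left(1 \right)} \right)} j = \left(-10\right) \frac{181}{3} = - \frac{1810}{3}$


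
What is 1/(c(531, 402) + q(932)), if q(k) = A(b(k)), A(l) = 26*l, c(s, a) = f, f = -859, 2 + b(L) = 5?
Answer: -1/781 ≈ -0.0012804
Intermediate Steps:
b(L) = 3 (b(L) = -2 + 5 = 3)
c(s, a) = -859
q(k) = 78 (q(k) = 26*3 = 78)
1/(c(531, 402) + q(932)) = 1/(-859 + 78) = 1/(-781) = -1/781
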